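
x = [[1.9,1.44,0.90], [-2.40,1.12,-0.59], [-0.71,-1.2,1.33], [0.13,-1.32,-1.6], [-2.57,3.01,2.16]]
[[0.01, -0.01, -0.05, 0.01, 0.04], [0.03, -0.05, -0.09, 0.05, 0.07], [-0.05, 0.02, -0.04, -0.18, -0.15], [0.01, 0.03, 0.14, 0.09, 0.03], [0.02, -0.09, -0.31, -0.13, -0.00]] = x@[[-0.00, 0.01, 0.03, 0.02, 0.01],[0.02, -0.02, -0.04, 0.04, 0.05],[-0.02, -0.0, -0.05, -0.09, -0.06]]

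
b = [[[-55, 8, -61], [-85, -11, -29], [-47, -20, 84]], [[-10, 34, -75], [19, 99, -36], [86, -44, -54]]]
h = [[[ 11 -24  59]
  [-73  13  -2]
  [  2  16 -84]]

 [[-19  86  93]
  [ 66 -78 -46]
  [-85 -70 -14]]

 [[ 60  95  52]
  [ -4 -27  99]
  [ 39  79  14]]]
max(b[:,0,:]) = 34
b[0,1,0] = -85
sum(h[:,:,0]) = -3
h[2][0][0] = 60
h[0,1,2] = -2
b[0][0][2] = -61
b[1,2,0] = 86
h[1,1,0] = 66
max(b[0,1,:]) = -11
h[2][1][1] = -27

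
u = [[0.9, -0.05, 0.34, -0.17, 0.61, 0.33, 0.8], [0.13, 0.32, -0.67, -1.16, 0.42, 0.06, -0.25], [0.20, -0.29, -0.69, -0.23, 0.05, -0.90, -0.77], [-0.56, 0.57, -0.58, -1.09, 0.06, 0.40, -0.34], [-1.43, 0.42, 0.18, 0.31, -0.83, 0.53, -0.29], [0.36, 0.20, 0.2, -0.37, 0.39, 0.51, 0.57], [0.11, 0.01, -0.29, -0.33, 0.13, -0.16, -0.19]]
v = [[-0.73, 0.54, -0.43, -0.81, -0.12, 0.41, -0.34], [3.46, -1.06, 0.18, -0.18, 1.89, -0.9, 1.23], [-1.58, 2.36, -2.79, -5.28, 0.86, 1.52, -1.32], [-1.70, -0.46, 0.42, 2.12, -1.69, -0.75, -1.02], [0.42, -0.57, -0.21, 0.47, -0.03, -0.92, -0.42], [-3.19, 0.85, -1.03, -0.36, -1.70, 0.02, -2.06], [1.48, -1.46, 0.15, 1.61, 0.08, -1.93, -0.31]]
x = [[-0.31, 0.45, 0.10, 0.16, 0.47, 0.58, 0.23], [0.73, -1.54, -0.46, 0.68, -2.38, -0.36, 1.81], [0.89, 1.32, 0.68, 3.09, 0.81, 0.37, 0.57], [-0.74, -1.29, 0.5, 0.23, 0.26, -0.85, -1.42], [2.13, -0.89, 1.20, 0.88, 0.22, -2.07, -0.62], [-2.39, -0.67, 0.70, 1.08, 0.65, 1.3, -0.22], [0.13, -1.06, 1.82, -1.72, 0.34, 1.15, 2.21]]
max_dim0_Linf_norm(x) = 3.09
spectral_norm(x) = 4.45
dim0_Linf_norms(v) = [3.46, 2.36, 2.79, 5.28, 1.89, 1.93, 2.06]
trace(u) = -1.07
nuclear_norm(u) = 6.35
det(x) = 0.22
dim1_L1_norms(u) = [3.2, 3.01, 3.13, 3.6, 3.99, 2.6, 1.22]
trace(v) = -2.78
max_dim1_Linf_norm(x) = 3.09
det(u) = -0.00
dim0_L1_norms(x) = [7.32, 7.22, 5.46, 7.84, 5.13, 6.68, 7.08]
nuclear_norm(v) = 17.03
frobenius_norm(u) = 3.68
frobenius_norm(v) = 10.66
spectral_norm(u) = 2.35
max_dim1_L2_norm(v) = 6.97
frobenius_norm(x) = 8.28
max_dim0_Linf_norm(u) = 1.43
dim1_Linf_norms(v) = [0.81, 3.46, 5.28, 2.12, 0.92, 3.19, 1.93]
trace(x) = 2.79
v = x @ u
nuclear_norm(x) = 18.31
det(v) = -0.00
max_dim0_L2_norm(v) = 6.0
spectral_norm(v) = 8.33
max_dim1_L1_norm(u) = 3.99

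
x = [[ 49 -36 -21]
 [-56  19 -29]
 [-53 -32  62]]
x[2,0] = -53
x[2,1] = -32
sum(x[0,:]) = -8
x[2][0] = -53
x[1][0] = -56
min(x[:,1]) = -36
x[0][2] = -21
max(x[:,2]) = 62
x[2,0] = -53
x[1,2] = -29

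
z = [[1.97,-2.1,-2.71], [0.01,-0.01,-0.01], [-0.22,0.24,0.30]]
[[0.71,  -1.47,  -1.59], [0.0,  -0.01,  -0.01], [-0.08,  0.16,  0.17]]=z @ [[0.40, 0.27, -0.39],[0.05, 0.28, -0.41],[-0.01, 0.52, 0.62]]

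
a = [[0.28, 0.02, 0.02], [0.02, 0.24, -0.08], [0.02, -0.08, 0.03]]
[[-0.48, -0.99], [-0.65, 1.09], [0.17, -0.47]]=a@[[-1.16, -3.32], [-3.83, 2.91], [-3.68, -5.68]]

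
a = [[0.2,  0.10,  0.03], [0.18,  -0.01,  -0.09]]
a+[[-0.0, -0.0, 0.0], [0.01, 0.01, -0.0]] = [[0.2,0.10,0.03], [0.19,0.00,-0.09]]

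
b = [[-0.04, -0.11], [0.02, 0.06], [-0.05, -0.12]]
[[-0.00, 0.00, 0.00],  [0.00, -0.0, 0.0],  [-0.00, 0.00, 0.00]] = b@[[0.0, -0.01, 0.00], [0.01, -0.03, 0.0]]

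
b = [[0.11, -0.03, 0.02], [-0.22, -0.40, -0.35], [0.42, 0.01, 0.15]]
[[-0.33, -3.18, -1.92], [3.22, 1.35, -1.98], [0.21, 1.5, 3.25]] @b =[[-0.14,1.26,0.82],[-0.77,-0.66,-0.71],[1.06,-0.57,-0.03]]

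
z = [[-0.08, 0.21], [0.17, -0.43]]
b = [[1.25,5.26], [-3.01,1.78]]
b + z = [[1.17,  5.47], [-2.84,  1.35]]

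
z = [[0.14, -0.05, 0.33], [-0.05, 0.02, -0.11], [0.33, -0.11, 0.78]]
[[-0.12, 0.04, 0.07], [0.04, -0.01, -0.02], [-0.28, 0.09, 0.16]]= z@ [[0.25,  0.0,  -0.03], [-0.22,  -0.08,  -0.08], [-0.50,  0.11,  0.21]]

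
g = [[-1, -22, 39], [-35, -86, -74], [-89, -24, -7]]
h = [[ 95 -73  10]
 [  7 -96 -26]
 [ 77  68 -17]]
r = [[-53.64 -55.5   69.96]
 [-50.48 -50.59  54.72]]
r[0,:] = [-53.64, -55.5, 69.96]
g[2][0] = -89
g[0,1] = -22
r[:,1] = [-55.5, -50.59]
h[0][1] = -73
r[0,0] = -53.64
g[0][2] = 39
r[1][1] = -50.59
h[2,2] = -17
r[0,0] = -53.64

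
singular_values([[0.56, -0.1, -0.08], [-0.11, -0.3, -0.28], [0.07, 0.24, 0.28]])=[0.58, 0.57, 0.03]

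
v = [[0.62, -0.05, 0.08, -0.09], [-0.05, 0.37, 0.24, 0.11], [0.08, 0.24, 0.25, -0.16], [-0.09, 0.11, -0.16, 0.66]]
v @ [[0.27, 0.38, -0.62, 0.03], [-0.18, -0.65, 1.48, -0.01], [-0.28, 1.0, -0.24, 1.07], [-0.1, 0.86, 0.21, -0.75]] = [[0.16, 0.27, -0.5, 0.17], [-0.16, 0.08, 0.54, 0.17], [-0.08, -0.01, 0.21, 0.39], [-0.07, 0.3, 0.4, -0.67]]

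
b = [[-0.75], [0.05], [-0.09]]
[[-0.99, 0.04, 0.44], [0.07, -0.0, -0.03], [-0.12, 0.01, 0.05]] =b@ [[1.32, -0.06, -0.59]]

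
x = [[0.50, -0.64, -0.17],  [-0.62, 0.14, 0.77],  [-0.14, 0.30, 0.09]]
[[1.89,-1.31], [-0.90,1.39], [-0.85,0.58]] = x @ [[0.42, -0.47],[-2.53, 1.37],[-0.37, 1.18]]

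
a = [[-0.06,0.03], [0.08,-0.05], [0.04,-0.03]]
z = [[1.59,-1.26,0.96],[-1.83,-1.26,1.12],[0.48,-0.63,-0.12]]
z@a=[[-0.16, 0.08], [0.05, -0.03], [-0.08, 0.05]]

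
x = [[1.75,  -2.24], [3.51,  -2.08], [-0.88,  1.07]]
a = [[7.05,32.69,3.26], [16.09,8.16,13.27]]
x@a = [[-23.7, 38.93, -24.02], [-8.72, 97.77, -16.16], [11.01, -20.04, 11.33]]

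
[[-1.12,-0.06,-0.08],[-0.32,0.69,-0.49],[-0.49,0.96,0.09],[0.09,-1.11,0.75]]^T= [[-1.12, -0.32, -0.49, 0.09], [-0.06, 0.69, 0.96, -1.11], [-0.08, -0.49, 0.09, 0.75]]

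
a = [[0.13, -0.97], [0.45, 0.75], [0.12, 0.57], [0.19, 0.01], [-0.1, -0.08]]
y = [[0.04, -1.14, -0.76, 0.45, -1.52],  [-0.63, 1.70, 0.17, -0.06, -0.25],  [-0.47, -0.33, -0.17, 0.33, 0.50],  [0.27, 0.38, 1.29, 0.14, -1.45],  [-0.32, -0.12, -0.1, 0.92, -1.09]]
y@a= [[-0.36, -1.2], [0.72, 2.0], [-0.22, 0.07], [0.53, 0.88], [0.18, 0.26]]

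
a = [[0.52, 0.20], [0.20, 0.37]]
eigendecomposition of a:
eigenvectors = [[0.82,-0.57],[0.57,0.82]]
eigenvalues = [0.66, 0.23]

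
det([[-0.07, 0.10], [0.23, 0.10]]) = -0.030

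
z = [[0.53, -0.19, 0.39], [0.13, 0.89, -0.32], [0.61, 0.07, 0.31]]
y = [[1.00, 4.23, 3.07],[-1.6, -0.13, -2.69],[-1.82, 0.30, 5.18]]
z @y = [[0.12, 2.38, 4.16], [-0.71, 0.34, -3.65], [-0.07, 2.66, 3.29]]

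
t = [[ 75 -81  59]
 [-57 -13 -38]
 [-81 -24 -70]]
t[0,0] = 75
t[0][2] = 59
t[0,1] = -81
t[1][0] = -57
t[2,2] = -70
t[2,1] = -24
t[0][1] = -81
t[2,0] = -81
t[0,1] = -81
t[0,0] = 75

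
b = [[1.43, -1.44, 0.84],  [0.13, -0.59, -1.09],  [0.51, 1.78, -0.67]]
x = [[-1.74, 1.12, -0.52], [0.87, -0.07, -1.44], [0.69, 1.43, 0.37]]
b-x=[[3.17, -2.56, 1.36], [-0.74, -0.52, 0.35], [-0.18, 0.35, -1.04]]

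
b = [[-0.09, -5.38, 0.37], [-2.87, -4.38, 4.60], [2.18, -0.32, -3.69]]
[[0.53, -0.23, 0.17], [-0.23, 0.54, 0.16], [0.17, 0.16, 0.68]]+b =[[0.44, -5.61, 0.54], [-3.10, -3.84, 4.76], [2.35, -0.16, -3.01]]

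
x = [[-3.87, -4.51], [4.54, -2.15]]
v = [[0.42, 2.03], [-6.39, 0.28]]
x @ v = [[27.19, -9.12], [15.65, 8.61]]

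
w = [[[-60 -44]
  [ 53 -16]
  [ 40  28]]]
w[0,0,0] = -60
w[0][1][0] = 53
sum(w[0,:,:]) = 1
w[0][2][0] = 40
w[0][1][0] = 53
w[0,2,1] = 28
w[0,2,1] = 28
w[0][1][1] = -16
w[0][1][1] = -16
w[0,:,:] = [[-60, -44], [53, -16], [40, 28]]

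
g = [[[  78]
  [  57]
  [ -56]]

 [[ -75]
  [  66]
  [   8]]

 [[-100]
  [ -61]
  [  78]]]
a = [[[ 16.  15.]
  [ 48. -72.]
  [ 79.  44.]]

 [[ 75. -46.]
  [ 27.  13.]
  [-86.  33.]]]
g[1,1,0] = 66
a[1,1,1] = 13.0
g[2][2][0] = 78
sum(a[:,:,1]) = -13.0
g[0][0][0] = 78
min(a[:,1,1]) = -72.0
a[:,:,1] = [[15.0, -72.0, 44.0], [-46.0, 13.0, 33.0]]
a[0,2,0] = 79.0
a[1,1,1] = 13.0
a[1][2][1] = 33.0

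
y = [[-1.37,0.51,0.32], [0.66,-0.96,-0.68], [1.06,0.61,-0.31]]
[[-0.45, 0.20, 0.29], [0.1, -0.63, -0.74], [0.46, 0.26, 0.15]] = y @ [[0.39, 0.11, 0.08],  [0.11, 0.44, 0.41],  [0.08, 0.41, 0.59]]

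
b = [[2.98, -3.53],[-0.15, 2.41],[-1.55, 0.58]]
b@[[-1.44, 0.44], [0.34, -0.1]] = [[-5.49, 1.66], [1.04, -0.31], [2.43, -0.74]]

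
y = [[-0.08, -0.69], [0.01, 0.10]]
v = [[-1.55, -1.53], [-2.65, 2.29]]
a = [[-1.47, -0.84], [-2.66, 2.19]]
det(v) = -7.60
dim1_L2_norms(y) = [0.69, 0.1]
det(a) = -5.45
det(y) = -0.00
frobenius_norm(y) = 0.70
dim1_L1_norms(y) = [0.77, 0.11]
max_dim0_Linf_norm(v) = 2.65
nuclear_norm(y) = 0.70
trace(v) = 0.74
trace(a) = 0.72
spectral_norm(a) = 3.51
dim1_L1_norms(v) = [3.08, 4.94]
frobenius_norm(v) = 4.12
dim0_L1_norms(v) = [4.2, 3.82]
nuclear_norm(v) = 5.68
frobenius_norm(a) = 3.84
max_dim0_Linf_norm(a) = 2.66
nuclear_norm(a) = 5.06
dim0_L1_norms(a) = [4.13, 3.03]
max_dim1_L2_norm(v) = 3.5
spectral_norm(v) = 3.51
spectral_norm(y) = 0.70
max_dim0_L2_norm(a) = 3.04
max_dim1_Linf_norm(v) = 2.65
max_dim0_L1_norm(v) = 4.2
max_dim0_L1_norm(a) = 4.13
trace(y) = 0.02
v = y + a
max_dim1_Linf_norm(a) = 2.66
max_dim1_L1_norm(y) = 0.77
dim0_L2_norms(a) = [3.04, 2.35]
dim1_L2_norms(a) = [1.69, 3.45]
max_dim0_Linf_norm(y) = 0.69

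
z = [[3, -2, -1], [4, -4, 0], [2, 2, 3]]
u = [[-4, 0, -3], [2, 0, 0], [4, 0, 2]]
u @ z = [[-18, 2, -5], [6, -4, -2], [16, -4, 2]]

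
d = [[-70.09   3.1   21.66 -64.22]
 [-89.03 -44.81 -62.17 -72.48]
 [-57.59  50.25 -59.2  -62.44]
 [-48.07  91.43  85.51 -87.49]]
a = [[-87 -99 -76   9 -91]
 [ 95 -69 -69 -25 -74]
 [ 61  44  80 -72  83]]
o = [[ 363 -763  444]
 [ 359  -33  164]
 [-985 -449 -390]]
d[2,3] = -62.44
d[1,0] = -89.03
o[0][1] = -763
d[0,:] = [-70.09, 3.1, 21.66, -64.22]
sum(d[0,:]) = -109.55000000000001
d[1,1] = -44.81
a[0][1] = -99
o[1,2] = 164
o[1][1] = -33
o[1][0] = 359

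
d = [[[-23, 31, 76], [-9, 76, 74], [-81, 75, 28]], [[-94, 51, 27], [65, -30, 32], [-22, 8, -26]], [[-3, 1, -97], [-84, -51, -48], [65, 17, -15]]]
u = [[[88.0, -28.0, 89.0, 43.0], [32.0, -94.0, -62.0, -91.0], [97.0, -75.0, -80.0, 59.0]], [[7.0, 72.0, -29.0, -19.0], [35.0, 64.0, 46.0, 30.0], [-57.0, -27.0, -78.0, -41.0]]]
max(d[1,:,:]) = 65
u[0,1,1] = -94.0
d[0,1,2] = 74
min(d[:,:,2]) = -97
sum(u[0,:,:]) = -22.0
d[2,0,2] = -97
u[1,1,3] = 30.0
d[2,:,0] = [-3, -84, 65]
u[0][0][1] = -28.0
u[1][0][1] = 72.0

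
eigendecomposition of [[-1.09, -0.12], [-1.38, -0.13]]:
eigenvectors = [[-0.63, 0.11], [-0.78, -0.99]]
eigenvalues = [-1.24, 0.02]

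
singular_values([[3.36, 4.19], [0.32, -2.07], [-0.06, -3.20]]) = [6.23, 2.16]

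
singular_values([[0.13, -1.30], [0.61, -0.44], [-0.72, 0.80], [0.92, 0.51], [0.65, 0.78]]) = [1.84, 1.47]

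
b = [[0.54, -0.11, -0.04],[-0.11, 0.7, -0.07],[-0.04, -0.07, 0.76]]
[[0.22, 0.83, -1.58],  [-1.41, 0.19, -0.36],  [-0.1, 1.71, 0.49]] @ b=[[0.09, 0.67, -1.27], [-0.77, 0.31, -0.23], [-0.26, 1.17, 0.26]]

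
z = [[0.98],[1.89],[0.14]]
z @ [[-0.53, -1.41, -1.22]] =[[-0.52, -1.38, -1.2], [-1.0, -2.66, -2.31], [-0.07, -0.20, -0.17]]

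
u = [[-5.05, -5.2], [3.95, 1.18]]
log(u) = [[-0.65, -3.32], [2.52, 3.33]]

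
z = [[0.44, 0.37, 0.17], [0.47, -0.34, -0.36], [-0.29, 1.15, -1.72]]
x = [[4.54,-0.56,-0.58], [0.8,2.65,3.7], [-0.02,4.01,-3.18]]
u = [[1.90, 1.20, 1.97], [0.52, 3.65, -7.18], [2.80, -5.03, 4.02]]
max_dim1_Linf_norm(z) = 1.72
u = x @ z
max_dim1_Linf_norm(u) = 7.18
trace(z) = -1.62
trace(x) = 4.01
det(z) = 0.85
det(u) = -92.66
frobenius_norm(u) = 11.11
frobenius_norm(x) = 8.29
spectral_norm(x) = 5.15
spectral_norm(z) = 2.09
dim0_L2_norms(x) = [4.61, 4.84, 4.91]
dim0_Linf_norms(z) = [0.47, 1.15, 1.72]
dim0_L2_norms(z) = [0.71, 1.25, 1.77]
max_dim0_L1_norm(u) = 13.17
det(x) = -108.89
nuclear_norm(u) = 16.28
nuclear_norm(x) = 14.35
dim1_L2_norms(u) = [2.99, 8.07, 7.02]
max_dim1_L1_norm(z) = 3.16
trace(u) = 9.57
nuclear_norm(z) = 3.37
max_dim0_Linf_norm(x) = 4.54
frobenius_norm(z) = 2.28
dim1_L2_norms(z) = [0.6, 0.68, 2.09]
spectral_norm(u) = 10.25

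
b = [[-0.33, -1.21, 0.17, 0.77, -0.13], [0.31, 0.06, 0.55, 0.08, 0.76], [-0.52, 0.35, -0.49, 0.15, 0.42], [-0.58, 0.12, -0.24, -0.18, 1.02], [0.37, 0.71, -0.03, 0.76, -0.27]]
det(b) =-0.002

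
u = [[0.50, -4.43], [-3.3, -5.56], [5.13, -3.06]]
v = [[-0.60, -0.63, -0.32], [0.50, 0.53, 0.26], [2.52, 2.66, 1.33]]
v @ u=[[0.14, 7.14],[-0.17, -5.96],[-0.70, -30.02]]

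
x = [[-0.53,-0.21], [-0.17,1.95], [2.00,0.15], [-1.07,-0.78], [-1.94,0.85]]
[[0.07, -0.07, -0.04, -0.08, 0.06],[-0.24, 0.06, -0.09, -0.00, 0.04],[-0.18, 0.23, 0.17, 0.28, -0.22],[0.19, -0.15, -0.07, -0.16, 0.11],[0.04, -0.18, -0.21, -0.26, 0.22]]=x @ [[-0.08,0.11,0.09,0.14,-0.11], [-0.13,0.04,-0.04,0.01,0.01]]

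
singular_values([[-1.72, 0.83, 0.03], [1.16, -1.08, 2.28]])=[3.03, 1.48]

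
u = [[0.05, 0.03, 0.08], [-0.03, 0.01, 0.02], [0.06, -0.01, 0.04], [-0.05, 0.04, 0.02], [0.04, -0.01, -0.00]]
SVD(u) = [[-0.74, 0.46, 0.21], [0.08, 0.39, -0.74], [-0.58, -0.15, -0.40], [0.20, 0.72, 0.34], [-0.25, -0.31, 0.36]] @ diag([0.12208189747174794, 0.08683473460985916, 0.015991847139494496]) @ [[-0.78, -0.04, -0.63], [-0.53, 0.59, 0.61], [0.35, 0.81, -0.48]]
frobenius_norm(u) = 0.15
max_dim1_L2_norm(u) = 0.1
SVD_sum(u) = [[0.07, 0.0, 0.06],  [-0.01, -0.0, -0.01],  [0.06, 0.0, 0.04],  [-0.02, -0.0, -0.02],  [0.02, 0.0, 0.02]] + [[-0.02,0.02,0.02], [-0.02,0.02,0.02], [0.01,-0.01,-0.01], [-0.03,0.04,0.04], [0.01,-0.02,-0.02]] + [[0.0, 0.0, -0.00],[-0.00, -0.01, 0.01],[-0.00, -0.01, 0.0],[0.00, 0.00, -0.0],[0.0, 0.0, -0.00]]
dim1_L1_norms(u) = [0.16, 0.06, 0.11, 0.11, 0.05]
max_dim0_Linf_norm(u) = 0.08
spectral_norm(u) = 0.12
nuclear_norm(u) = 0.22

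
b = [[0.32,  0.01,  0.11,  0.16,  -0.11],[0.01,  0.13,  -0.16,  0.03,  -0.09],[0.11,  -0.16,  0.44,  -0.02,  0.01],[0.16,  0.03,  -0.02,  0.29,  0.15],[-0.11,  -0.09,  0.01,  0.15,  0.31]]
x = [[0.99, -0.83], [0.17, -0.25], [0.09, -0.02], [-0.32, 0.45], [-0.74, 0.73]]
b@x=[[0.36, -0.28],  [0.07, -0.09],  [0.12, -0.06],  [-0.04, 0.10],  [-0.4, 0.41]]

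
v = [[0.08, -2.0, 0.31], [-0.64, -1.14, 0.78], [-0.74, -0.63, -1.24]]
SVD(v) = [[-0.80, -0.09, -0.59], [-0.55, -0.25, 0.8], [-0.22, 0.96, 0.15]] @ diag([2.4530477301627887, 1.531723210899068, 0.7338806706381065]) @ [[0.18, 0.97, -0.17], [-0.36, -0.09, -0.93], [-0.91, 0.23, 0.34]]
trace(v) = -2.30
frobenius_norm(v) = 2.98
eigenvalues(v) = [(0.84+0j), (-1.57+0.91j), (-1.57-0.91j)]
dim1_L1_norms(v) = [2.39, 2.56, 2.61]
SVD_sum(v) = [[-0.36, -1.91, 0.33], [-0.25, -1.31, 0.22], [-0.1, -0.52, 0.09]] + [[0.05, 0.01, 0.13], [0.14, 0.03, 0.36], [-0.54, -0.13, -1.37]] + [[0.39, -0.10, -0.14], [-0.53, 0.13, 0.2], [-0.1, 0.03, 0.04]]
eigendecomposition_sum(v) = [[0.58-0.00j, -0.55+0.00j, -0.12+0.00j],[(-0.24+0j), (0.23-0j), (0.05+0j)],[-0.13+0.00j, (0.13-0j), (0.03+0j)]] + [[(-0.25+0.12j), -0.72-0.06j, (0.21+0.63j)], [(-0.2+0.18j), (-0.68+0.14j), 0.37+0.52j], [(-0.3-0.23j), (-0.38-0.92j), (-0.63+0.66j)]] + [[(-0.25-0.12j), (-0.72+0.06j), 0.21-0.63j], [(-0.2-0.18j), (-0.68-0.14j), 0.37-0.52j], [(-0.3+0.23j), (-0.38+0.92j), (-0.63-0.66j)]]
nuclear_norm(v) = 4.72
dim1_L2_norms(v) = [2.03, 1.52, 1.58]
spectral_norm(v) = 2.45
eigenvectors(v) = [[(-0.9+0j), (0.23-0.46j), (0.23+0.46j)], [0.37+0.00j, 0.09-0.48j, (0.09+0.48j)], [(0.21+0j), 0.70+0.00j, 0.70-0.00j]]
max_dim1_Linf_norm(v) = 2.0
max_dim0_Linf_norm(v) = 2.0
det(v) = 2.76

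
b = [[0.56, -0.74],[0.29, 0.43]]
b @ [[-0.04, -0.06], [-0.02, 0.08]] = [[-0.01, -0.09], [-0.02, 0.02]]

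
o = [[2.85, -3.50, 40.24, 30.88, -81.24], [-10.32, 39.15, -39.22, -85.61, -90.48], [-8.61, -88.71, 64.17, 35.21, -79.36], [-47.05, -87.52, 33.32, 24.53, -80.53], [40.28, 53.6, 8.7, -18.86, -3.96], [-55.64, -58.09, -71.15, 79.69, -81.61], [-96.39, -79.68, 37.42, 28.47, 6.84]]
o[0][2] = 40.24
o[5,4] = -81.61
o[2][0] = -8.61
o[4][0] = 40.28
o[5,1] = -58.09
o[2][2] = 64.17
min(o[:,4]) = -90.48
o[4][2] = 8.7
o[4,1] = 53.6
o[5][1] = -58.09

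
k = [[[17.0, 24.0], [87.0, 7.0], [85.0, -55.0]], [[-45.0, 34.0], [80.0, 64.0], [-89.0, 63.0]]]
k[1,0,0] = -45.0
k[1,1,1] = 64.0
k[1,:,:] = [[-45.0, 34.0], [80.0, 64.0], [-89.0, 63.0]]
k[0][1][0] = 87.0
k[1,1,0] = 80.0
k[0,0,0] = 17.0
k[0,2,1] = -55.0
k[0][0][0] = 17.0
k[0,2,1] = -55.0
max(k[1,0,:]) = 34.0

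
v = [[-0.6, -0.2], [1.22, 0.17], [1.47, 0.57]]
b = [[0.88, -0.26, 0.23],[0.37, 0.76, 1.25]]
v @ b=[[-0.6, 0.0, -0.39],[1.14, -0.19, 0.49],[1.5, 0.05, 1.05]]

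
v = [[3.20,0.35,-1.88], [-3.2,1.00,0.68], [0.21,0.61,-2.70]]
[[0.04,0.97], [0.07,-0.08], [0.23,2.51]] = v@[[-0.04, -0.26], [0.0, -0.23], [-0.09, -1.0]]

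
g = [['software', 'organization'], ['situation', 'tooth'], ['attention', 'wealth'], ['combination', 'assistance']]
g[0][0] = 'software'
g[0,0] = 'software'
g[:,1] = ['organization', 'tooth', 'wealth', 'assistance']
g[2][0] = 'attention'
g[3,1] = 'assistance'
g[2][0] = 'attention'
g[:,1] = ['organization', 'tooth', 'wealth', 'assistance']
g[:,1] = ['organization', 'tooth', 'wealth', 'assistance']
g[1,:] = ['situation', 'tooth']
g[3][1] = 'assistance'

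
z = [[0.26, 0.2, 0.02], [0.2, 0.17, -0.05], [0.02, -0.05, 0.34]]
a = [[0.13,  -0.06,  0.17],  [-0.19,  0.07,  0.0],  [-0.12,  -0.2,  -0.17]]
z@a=[[-0.01, -0.01, 0.04],[-0.00, 0.01, 0.04],[-0.03, -0.07, -0.05]]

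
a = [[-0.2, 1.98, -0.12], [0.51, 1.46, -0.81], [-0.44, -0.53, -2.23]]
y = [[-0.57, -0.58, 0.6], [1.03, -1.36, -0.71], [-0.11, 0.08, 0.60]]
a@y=[[2.17, -2.59, -1.60], [1.30, -2.35, -1.22], [-0.05, 0.80, -1.23]]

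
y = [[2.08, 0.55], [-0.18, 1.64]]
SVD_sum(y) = [[1.91, 0.91], [0.49, 0.24]] + [[0.17,-0.36],[-0.67,1.4]]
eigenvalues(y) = [(1.86+0.22j), (1.86-0.22j)]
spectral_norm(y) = 2.18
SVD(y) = [[-0.97, -0.25], [-0.25, 0.97]] @ diag([2.182920521572818, 1.6080292275006252]) @ [[-0.90,  -0.43], [-0.43,  0.90]]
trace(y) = 3.72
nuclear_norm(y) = 3.79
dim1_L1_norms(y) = [2.63, 1.82]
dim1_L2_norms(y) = [2.15, 1.65]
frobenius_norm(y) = 2.71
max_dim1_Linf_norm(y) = 2.08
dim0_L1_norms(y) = [2.26, 2.19]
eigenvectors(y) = [[0.87+0.00j, (0.87-0j)],[-0.35+0.36j, (-0.35-0.36j)]]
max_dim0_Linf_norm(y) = 2.08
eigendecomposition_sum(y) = [[1.04-0.80j, 0.27-2.27j], [-0.09+0.74j, 0.82+1.02j]] + [[(1.04+0.8j), (0.28+2.27j)], [-0.09-0.74j, 0.82-1.02j]]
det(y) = 3.51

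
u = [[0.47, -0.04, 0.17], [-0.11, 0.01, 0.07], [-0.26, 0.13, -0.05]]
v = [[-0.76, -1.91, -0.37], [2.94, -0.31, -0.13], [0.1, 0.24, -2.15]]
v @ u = [[-0.05, -0.04, -0.24], [1.45, -0.14, 0.48], [0.58, -0.28, 0.14]]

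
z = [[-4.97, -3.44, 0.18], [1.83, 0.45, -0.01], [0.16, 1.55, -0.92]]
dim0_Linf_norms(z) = [4.97, 3.44, 0.92]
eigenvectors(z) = [[0.87,0.44,-0.10], [-0.44,-0.39,0.18], [0.24,0.8,0.98]]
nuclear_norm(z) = 8.30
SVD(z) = [[-0.95, 0.05, 0.32], [0.28, -0.39, 0.88], [0.17, 0.92, 0.35]] @ diag([6.3848951613778775, 1.58728654800035, 0.3263972928050451]) @ [[0.82, 0.57, -0.05], [-0.51, 0.68, -0.53], [0.26, -0.46, -0.85]]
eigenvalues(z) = [-3.2, -1.59, -0.65]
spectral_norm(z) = 6.38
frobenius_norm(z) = 6.59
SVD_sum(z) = [[-4.96,-3.45,0.31], [1.44,1.0,-0.09], [0.87,0.61,-0.05]] + [[-0.04, 0.05, -0.04], [0.31, -0.42, 0.32], [-0.74, 1.00, -0.77]] + [[0.03, -0.05, -0.09], [0.08, -0.13, -0.24], [0.03, -0.05, -0.1]]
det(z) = -3.31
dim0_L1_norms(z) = [6.96, 5.44, 1.11]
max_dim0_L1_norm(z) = 6.96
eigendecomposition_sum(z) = [[-6.51, -6.34, 0.49], [3.26, 3.18, -0.24], [-1.76, -1.72, 0.13]] + [[1.46, 2.72, -0.35], [-1.29, -2.42, 0.31], [2.64, 4.93, -0.63]] + [[0.08, 0.18, 0.04], [-0.13, -0.31, -0.08], [-0.72, -1.66, -0.42]]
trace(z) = -5.44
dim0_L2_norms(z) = [5.3, 3.8, 0.94]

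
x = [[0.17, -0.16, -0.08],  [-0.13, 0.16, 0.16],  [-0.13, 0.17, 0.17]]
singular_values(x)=[0.45, 0.07, 0.0]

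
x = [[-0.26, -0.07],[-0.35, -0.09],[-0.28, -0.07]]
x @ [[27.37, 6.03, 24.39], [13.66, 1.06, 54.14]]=[[-8.07,-1.64,-10.13], [-10.81,-2.21,-13.41], [-8.62,-1.76,-10.62]]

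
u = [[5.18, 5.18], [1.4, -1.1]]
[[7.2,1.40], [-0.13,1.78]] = u @ [[0.56, 0.83], [0.83, -0.56]]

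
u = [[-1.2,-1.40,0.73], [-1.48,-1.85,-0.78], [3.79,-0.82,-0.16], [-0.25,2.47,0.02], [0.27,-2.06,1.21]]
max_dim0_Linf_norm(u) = 3.79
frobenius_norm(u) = 6.10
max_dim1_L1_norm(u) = 4.77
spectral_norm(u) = 4.26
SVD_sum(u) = [[-1.32,-0.12,0.02], [-1.63,-0.15,0.02], [3.69,0.33,-0.04], [-0.03,-0.00,0.0], [0.07,0.01,-0.00]] + [[0.12, -1.35, 0.18], [0.14, -1.57, 0.21], [0.1, -1.12, 0.15], [-0.22, 2.43, -0.33], [0.20, -2.19, 0.30]] + [[-0.00, 0.07, 0.53],[0.00, -0.14, -1.01],[0.00, -0.04, -0.27],[-0.00, 0.05, 0.35],[-0.00, 0.12, 0.92]]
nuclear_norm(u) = 9.88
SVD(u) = [[-0.31, 0.34, -0.35], [-0.38, 0.39, 0.66], [0.87, 0.28, 0.18], [-0.01, -0.6, -0.23], [0.02, 0.54, -0.6]] @ diag([4.259385057099091, 4.079454521760566, 1.5415543260775013]) @ [[1.0, 0.09, -0.01], [0.09, -0.99, 0.13], [0.0, -0.13, -0.99]]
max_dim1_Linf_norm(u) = 3.79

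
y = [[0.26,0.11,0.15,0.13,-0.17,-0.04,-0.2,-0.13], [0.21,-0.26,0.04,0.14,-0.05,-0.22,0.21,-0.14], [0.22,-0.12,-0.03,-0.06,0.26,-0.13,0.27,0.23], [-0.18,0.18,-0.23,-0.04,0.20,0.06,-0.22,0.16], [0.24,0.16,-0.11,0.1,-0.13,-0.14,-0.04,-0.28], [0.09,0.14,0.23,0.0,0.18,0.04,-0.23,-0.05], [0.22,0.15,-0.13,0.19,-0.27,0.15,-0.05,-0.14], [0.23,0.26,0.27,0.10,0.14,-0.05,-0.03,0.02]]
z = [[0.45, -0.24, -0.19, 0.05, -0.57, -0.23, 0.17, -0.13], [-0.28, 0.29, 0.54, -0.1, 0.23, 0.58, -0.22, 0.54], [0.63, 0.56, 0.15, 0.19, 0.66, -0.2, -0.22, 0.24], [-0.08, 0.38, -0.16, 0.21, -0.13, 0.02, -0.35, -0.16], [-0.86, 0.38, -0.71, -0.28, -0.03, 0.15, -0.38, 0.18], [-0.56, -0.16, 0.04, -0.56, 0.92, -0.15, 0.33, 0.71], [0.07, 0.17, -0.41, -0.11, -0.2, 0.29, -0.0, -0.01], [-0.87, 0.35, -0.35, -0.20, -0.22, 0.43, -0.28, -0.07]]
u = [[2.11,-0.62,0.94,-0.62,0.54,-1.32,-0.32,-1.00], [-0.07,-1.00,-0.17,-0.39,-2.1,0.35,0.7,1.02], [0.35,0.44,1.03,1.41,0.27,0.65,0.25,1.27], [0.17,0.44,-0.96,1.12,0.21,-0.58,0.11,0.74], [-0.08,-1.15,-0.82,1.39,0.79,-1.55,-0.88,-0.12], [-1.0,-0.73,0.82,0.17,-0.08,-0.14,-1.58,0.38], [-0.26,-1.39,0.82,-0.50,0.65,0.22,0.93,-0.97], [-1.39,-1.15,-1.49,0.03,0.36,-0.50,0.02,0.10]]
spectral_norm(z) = 1.95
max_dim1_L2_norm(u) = 3.04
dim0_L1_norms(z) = [3.8, 2.53, 2.55, 1.7, 2.96, 2.05, 1.95, 2.04]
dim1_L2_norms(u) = [3.04, 2.69, 2.35, 1.83, 2.78, 2.21, 2.28, 2.42]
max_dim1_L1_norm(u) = 7.47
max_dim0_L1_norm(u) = 7.05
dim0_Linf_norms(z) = [0.87, 0.56, 0.71, 0.56, 0.92, 0.58, 0.38, 0.71]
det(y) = 0.00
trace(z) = 0.85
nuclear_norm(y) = 3.19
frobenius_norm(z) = 3.03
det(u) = 23.44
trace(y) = -0.19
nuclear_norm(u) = 17.23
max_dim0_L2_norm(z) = 1.58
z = u @ y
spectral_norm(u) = 3.61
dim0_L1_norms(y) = [1.65, 1.38, 1.19, 0.76, 1.4, 0.83, 1.25, 1.15]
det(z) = 0.00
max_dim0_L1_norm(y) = 1.65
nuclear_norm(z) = 6.64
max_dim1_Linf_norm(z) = 0.92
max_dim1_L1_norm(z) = 3.43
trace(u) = 4.94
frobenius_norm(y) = 1.35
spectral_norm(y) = 0.82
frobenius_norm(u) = 7.01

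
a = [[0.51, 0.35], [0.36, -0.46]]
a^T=[[0.51, 0.36], [0.35, -0.46]]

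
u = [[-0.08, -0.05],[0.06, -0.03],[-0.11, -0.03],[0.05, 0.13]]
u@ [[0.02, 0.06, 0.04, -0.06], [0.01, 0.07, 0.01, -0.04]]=[[-0.0, -0.01, -0.00, 0.01],[0.0, 0.0, 0.00, -0.00],[-0.00, -0.01, -0.0, 0.01],[0.0, 0.01, 0.0, -0.01]]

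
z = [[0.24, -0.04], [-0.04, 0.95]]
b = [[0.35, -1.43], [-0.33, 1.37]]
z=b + [[-0.11,  1.39], [0.29,  -0.42]]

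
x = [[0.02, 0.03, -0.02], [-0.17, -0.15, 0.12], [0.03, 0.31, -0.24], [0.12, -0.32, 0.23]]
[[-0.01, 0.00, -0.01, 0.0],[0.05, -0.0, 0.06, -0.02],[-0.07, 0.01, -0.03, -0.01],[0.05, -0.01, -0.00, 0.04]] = x @ [[-0.13,-0.01,-0.26,0.15],[-0.21,0.03,-0.09,-0.18],[-0.01,-0.00,-0.01,-0.16]]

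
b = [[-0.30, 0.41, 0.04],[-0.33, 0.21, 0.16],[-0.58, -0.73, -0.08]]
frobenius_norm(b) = 1.15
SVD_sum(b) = [[0.1, 0.16, 0.02], [0.01, 0.02, 0.00], [-0.49, -0.78, -0.09]] + [[-0.39,  0.24,  0.09], [-0.35,  0.21,  0.08], [-0.09,  0.05,  0.02]] + [[-0.01, 0.01, -0.07], [0.01, -0.01, 0.08], [-0.0, 0.00, -0.01]]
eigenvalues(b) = [(-0.26+0j), (0.05+0.49j), (0.05-0.49j)]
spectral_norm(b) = 0.95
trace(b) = -0.17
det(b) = -0.06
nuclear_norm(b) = 1.69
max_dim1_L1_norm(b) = 1.39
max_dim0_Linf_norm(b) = 0.73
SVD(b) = [[0.20, -0.74, -0.64], [0.02, -0.65, 0.76], [-0.98, -0.16, -0.12]] @ diag([0.9495662021803037, 0.6331370821002745, 0.10705822222708851]) @ [[0.53,0.84,0.09], [0.84,-0.50,-0.19], [0.11,-0.18,0.98]]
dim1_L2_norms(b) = [0.51, 0.42, 0.94]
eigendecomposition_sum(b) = [[-0.16+0.00j, (0.08-0j), (-0.04-0j)], [(0.03-0j), (-0.01+0j), (0.01+0j)], [-0.40+0.00j, (0.21-0j), -0.09-0.00j]] + [[-0.07+0.11j, (0.16+0.06j), (0.04-0.04j)], [(-0.18+0.04j), 0.11+0.23j, (0.08-0j)], [-0.09-0.37j, -0.47+0.24j, 0.01+0.16j]] + [[(-0.07-0.11j), 0.16-0.06j, 0.04+0.04j],[-0.18-0.04j, 0.11-0.23j, (0.08+0j)],[(-0.09+0.37j), (-0.47-0.24j), 0.01-0.16j]]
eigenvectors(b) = [[-0.37+0.00j,(0.2+0.21j),0.20-0.21j],  [0.06+0.00j,-0.01+0.41j,(-0.01-0.41j)],  [-0.93+0.00j,-0.86+0.00j,(-0.86-0j)]]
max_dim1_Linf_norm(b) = 0.73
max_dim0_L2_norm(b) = 0.86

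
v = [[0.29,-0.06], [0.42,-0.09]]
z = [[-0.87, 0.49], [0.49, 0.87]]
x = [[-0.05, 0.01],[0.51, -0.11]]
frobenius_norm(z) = 1.41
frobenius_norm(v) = 0.52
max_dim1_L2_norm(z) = 1.0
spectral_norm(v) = 0.52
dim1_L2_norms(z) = [1.0, 1.0]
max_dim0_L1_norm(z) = 1.36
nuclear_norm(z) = 2.00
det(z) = -1.00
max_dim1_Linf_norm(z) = 0.87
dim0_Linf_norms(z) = [0.87, 0.87]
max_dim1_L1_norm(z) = 1.36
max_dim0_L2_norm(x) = 0.51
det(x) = 0.00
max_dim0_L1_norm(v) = 0.71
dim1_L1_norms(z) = [1.36, 1.36]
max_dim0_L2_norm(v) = 0.51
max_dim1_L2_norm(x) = 0.52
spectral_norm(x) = 0.52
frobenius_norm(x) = 0.52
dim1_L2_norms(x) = [0.05, 0.52]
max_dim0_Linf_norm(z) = 0.87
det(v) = -0.00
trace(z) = 0.00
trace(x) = -0.16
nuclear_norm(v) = 0.52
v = z @ x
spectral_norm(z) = 1.00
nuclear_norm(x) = 0.52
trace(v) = 0.20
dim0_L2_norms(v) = [0.51, 0.11]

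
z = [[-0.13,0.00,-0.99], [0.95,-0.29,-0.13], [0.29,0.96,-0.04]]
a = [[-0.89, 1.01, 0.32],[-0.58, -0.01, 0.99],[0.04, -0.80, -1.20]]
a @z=[[1.17, 0.01, 0.74],[0.35, 0.95, 0.54],[-1.11, -0.92, 0.11]]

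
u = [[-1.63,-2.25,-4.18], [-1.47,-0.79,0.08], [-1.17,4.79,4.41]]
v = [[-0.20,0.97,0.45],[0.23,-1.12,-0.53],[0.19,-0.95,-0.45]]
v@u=[[-1.63, 1.84, 2.9], [1.89, -2.17, -3.39], [1.61, -1.83, -2.85]]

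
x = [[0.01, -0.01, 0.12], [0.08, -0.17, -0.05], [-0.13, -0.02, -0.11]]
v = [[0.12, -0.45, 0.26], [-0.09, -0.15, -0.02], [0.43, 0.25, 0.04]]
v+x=[[0.13, -0.46, 0.38], [-0.01, -0.32, -0.07], [0.30, 0.23, -0.07]]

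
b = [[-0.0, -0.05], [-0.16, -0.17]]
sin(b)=[[0.00, -0.05], [-0.16, -0.17]]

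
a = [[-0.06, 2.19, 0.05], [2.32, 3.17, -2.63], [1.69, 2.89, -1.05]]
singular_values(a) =[6.04, 1.65, 0.46]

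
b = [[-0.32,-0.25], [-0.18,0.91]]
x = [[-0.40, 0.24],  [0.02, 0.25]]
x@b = [[0.08, 0.32],[-0.05, 0.22]]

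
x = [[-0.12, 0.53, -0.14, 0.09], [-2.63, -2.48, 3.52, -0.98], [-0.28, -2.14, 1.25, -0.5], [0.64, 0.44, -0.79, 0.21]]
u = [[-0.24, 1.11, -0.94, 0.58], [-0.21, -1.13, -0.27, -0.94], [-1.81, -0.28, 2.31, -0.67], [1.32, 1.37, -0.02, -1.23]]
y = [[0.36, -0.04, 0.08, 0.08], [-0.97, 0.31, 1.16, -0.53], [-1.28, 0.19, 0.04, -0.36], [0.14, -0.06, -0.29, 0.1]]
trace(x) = -1.14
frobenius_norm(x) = 5.87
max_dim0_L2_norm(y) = 1.65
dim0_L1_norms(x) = [3.67, 5.59, 5.7, 1.78]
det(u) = -9.97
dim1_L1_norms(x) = [0.88, 9.61, 4.17, 2.08]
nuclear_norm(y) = 2.86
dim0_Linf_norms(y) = [1.28, 0.31, 1.16, 0.53]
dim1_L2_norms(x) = [0.57, 5.14, 2.54, 1.13]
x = y @ u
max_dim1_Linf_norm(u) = 2.31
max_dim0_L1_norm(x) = 5.7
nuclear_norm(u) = 7.98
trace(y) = 0.81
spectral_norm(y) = 2.00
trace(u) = -0.29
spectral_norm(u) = 3.30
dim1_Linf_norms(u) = [1.11, 1.13, 2.31, 1.37]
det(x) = -0.00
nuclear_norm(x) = 7.09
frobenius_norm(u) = 4.37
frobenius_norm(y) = 2.17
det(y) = -0.00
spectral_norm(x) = 5.71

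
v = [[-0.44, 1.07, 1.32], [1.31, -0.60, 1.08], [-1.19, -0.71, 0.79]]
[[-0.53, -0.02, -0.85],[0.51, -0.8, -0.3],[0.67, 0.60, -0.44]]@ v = [[1.22, 0.05, -1.39], [-0.92, 1.24, -0.43], [1.01, 0.67, 1.18]]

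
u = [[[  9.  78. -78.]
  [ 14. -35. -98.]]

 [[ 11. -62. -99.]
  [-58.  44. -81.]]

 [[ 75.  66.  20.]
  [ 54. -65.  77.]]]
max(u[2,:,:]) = 77.0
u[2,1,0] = 54.0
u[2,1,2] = 77.0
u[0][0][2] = -78.0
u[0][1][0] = 14.0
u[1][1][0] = -58.0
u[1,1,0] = -58.0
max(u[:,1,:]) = 77.0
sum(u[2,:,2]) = 97.0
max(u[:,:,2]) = 77.0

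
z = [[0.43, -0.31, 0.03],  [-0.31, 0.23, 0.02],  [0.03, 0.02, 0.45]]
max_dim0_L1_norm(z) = 0.77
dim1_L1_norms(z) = [0.77, 0.56, 0.5]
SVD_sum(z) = [[0.43, -0.31, 0.03], [-0.31, 0.22, -0.02], [0.03, -0.02, 0.00]] + [[0.0, -0.0, -0.0],[-0.00, 0.00, 0.04],[-0.00, 0.04, 0.45]] + [[0.0,0.00,-0.0], [0.00,0.00,-0.0], [-0.0,-0.0,0.0]]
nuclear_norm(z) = 1.11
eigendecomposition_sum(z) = [[0.00, 0.00, -0.0], [0.0, 0.00, -0.00], [-0.0, -0.0, 0.00]] + [[0.43, -0.31, 0.03], [-0.31, 0.22, -0.02], [0.03, -0.02, 0.00]] + [[0.00, -0.0, -0.00], [-0.0, 0.00, 0.04], [-0.0, 0.04, 0.45]]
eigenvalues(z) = [0.0, 0.66, 0.45]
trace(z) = 1.11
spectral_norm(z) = 0.66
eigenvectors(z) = [[-0.59, -0.81, -0.0], [-0.81, 0.58, 0.10], [0.08, -0.06, 1.0]]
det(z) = 0.00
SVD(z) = [[-0.81, -0.00, 0.59], [0.58, 0.10, 0.81], [-0.06, 1.0, -0.08]] @ diag([0.656490565220659, 0.45179330747959356, 0.0017161272997473253]) @ [[-0.81, 0.58, -0.06], [-0.0, 0.10, 1.00], [0.59, 0.81, -0.08]]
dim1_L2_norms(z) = [0.53, 0.39, 0.45]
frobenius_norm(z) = 0.80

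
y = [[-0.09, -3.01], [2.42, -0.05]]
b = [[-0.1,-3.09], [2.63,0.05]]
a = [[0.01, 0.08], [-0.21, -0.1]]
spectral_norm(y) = 3.01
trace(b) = -0.05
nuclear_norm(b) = 5.72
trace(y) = -0.14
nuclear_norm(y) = 5.43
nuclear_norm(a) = 0.30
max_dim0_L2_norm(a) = 0.21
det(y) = 7.29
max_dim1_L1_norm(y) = 3.1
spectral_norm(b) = 3.10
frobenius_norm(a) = 0.25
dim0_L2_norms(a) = [0.21, 0.13]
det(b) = 8.12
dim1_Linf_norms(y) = [3.01, 2.42]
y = b + a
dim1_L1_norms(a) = [0.09, 0.31]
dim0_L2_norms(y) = [2.42, 3.01]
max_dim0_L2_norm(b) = 3.09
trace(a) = -0.09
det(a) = 0.02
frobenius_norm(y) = 3.86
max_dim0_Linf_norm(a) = 0.21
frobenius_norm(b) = 4.06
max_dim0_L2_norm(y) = 3.01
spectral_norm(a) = 0.24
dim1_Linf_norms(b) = [3.09, 2.63]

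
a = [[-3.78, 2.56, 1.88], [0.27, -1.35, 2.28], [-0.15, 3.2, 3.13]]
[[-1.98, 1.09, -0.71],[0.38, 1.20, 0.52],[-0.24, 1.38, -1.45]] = a @ [[0.48, -0.08, -0.12], [-0.1, -0.06, -0.44], [0.05, 0.50, -0.02]]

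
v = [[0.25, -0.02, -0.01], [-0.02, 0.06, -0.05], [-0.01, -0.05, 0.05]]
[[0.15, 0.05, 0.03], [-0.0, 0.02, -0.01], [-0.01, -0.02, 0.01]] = v @ [[0.64, 0.24, 0.12], [0.24, 0.32, -0.10], [0.12, -0.10, 0.13]]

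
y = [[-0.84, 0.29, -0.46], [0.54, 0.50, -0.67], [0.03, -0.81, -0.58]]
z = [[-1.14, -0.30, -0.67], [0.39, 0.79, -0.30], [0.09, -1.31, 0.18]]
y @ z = [[1.03, 1.08, 0.39], [-0.48, 1.11, -0.63], [-0.40, 0.11, 0.12]]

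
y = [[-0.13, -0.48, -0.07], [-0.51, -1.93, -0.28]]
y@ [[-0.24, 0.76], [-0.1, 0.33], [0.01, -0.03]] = [[0.08,  -0.26], [0.31,  -1.02]]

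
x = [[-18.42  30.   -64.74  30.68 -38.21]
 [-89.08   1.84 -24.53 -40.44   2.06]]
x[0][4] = -38.21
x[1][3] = -40.44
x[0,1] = 30.0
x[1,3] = -40.44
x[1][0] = -89.08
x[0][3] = 30.68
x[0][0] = -18.42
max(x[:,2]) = -24.53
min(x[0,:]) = -64.74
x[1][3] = -40.44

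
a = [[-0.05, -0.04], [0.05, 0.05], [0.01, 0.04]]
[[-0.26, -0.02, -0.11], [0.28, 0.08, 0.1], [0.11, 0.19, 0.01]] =a@[[3.92, -4.04, 2.45], [1.71, 5.65, -0.38]]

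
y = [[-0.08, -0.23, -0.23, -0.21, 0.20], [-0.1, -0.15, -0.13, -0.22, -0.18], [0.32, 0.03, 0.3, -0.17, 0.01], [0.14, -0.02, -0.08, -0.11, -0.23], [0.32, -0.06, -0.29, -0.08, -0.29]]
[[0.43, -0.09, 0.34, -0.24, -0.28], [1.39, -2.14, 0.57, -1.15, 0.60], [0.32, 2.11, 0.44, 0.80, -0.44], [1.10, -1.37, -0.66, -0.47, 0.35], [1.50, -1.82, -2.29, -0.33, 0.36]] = y@[[0.58, 3.69, -3.91, 2.42, -0.92], [-2.76, -2.10, -1.12, -0.05, -2.64], [-0.27, 4.33, 4.1, 0.93, 0.63], [-1.96, 2.15, -2.90, 1.60, 1.33], [-3.14, 5.85, 0.53, 2.45, -2.70]]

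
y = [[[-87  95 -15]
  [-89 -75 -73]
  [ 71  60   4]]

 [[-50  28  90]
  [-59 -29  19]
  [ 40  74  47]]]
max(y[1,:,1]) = 74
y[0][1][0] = -89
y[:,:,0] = [[-87, -89, 71], [-50, -59, 40]]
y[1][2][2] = 47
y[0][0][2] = -15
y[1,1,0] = -59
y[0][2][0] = 71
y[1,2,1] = 74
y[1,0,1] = 28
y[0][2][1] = 60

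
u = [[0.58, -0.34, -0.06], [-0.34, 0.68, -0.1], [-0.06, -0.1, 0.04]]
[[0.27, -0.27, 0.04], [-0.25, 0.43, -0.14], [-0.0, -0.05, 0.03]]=u@[[0.38, -0.16, 0.07], [-0.16, 0.54, -0.1], [0.07, -0.10, 0.51]]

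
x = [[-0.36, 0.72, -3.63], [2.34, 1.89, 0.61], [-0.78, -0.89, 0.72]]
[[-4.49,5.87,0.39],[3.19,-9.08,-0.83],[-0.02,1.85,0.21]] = x @ [[1.5, -1.22, -0.53], [-0.49, -2.64, 0.22], [0.99, -2.02, -0.01]]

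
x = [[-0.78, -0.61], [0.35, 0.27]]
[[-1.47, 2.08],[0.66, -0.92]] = x @ [[1.74, -0.2], [0.19, -3.15]]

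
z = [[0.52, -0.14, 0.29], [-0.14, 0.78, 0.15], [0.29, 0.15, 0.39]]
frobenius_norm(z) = 1.13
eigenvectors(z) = [[-0.60, -0.74, -0.30], [-0.29, -0.15, 0.95], [0.74, -0.66, 0.12]]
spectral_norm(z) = 0.84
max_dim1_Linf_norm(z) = 0.78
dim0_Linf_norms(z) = [0.52, 0.78, 0.39]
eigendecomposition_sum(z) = [[0.04, 0.02, -0.04], [0.02, 0.01, -0.02], [-0.04, -0.02, 0.05]] + [[0.41, 0.08, 0.36],[0.08, 0.02, 0.07],[0.36, 0.07, 0.32]] + [[0.08,-0.24,-0.03],[-0.24,0.75,0.1],[-0.03,0.10,0.01]]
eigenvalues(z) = [0.1, 0.75, 0.84]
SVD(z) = [[0.3, 0.74, -0.6], [-0.95, 0.15, -0.29], [-0.12, 0.66, 0.74]] @ diag([0.8436684512214013, 0.7498039527952318, 0.09652759598336715]) @ [[0.30, -0.95, -0.12], [0.74, 0.15, 0.66], [-0.6, -0.29, 0.74]]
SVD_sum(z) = [[0.08, -0.24, -0.03], [-0.24, 0.75, 0.1], [-0.03, 0.10, 0.01]] + [[0.41, 0.08, 0.36], [0.08, 0.02, 0.07], [0.36, 0.07, 0.32]] + [[0.04, 0.02, -0.04], [0.02, 0.01, -0.02], [-0.04, -0.02, 0.05]]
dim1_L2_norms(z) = [0.61, 0.81, 0.51]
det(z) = 0.06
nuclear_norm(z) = 1.69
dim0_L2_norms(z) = [0.61, 0.81, 0.51]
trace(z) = 1.69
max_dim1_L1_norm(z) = 1.07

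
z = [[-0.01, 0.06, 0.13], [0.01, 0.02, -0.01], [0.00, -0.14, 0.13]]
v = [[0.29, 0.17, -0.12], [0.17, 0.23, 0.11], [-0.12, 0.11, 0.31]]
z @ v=[[-0.01,0.03,0.05], [0.01,0.01,-0.0], [-0.04,-0.02,0.02]]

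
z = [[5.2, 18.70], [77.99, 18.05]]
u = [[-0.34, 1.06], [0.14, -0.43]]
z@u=[[0.85, -2.53], [-23.99, 74.91]]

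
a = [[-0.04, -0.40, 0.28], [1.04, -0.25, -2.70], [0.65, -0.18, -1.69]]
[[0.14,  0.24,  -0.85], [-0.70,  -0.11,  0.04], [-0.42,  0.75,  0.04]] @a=[[-0.31,0.04,0.83], [-0.06,0.3,0.03], [0.82,-0.03,-2.21]]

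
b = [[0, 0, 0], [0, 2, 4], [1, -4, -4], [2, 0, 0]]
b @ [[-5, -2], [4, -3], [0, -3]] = [[0, 0], [8, -18], [-21, 22], [-10, -4]]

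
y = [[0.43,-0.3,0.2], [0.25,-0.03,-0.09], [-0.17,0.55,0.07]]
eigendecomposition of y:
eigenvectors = [[-0.82+0.00j, -0.46-0.07j, -0.46+0.07j], [(-0.44+0j), (-0.16+0.46j), (-0.16-0.46j)], [(-0.37+0j), 0.74+0.00j, (0.74-0j)]]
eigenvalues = [(0.36+0j), (0.06+0.36j), (0.06-0.36j)]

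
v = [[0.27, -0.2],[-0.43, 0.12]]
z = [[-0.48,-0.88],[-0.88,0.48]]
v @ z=[[0.05, -0.33], [0.10, 0.44]]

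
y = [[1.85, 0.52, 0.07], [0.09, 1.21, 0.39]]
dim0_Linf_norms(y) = [1.85, 1.21, 0.39]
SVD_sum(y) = [[1.68, 0.84, 0.18],  [0.58, 0.29, 0.06]] + [[0.17, -0.32, -0.11], [-0.49, 0.92, 0.33]]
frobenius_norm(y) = 2.31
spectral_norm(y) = 2.00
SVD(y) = [[-0.94, -0.33], [-0.33, 0.94]] @ diag([1.996183657978672, 1.1564388456026926]) @ [[-0.89,-0.45,-0.10], [-0.45,0.84,0.30]]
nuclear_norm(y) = 3.15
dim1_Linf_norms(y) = [1.85, 1.21]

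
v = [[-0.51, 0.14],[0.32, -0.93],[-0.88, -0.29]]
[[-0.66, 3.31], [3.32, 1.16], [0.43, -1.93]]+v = [[-1.17, 3.45], [3.64, 0.23], [-0.45, -2.22]]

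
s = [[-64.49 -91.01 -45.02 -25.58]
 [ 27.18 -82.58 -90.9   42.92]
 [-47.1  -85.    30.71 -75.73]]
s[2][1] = -85.0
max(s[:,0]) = 27.18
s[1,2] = -90.9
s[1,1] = -82.58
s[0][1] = -91.01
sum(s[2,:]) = -177.12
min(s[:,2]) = -90.9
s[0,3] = -25.58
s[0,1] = -91.01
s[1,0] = 27.18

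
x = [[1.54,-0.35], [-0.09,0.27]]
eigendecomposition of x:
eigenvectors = [[1.00,  0.26], [-0.07,  0.97]]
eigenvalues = [1.56, 0.25]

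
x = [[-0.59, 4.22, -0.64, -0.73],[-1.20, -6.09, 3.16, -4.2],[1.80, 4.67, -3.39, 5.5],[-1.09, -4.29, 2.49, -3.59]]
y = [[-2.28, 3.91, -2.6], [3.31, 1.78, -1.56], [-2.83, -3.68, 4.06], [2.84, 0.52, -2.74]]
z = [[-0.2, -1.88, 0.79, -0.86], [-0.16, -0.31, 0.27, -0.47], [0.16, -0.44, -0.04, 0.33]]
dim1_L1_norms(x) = [6.18, 14.65, 15.36, 11.46]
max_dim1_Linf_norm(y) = 4.06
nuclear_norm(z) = 2.93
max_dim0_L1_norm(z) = 2.63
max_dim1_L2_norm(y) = 6.17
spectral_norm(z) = 2.30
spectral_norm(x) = 13.29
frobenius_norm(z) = 2.38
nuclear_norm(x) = 17.06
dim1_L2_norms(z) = [2.22, 0.64, 0.57]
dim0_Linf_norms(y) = [3.31, 3.91, 4.06]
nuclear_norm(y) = 14.67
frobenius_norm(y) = 9.88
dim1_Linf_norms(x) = [4.22, 6.09, 5.5, 4.29]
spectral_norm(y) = 8.47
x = y @ z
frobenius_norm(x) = 13.81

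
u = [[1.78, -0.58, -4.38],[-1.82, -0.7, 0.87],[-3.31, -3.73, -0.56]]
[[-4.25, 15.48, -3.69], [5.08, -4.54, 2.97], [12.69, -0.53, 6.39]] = u @[[-1.89, 1.34, -1.05], [-1.79, -0.61, -0.86], [0.44, -2.91, 0.53]]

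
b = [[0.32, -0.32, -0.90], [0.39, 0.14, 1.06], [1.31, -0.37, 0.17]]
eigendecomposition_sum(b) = [[(0.16+0.5j), (-0.16-0.11j), -0.45+0.19j],[(0.19-0.55j), (0.07+0.21j), (0.53+0.14j)],[(0.66-0.03j), (-0.18+0.16j), (0.08+0.61j)]] + [[0.16-0.50j,  -0.16+0.11j,  -0.45-0.19j], [0.19+0.55j,  0.07-0.21j,  0.53-0.14j], [(0.66+0.03j),  (-0.18-0.16j),  0.08-0.61j]] + [[0.00-0.00j, -0j, -0.00+0.00j], [-0j, 0.00-0.00j, -0.00+0.00j], [-0.00+0.00j, (-0+0j), 0.00-0.00j]]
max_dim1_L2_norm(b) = 1.37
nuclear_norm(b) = 2.89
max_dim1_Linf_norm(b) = 1.31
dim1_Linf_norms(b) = [0.9, 1.06, 1.31]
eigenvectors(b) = [[0.13+0.49j, (0.13-0.49j), (-0.29+0j)], [(0.22-0.53j), (0.22+0.53j), -0.93+0.00j], [(0.64+0j), 0.64-0.00j, 0.23+0.00j]]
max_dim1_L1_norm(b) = 1.85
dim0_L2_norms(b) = [1.4, 0.51, 1.4]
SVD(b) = [[0.21,0.70,-0.68], [-0.64,-0.43,-0.64], [-0.74,0.57,0.36]] @ diag([1.5243896936497103, 1.3668322865950624, 0.002358435043727307]) @ [[-0.76, 0.08, -0.65], [0.58, -0.36, -0.73], [-0.29, -0.93, 0.23]]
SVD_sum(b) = [[-0.24, 0.02, -0.21], [0.74, -0.08, 0.63], [0.86, -0.09, 0.73]] + [[0.56,-0.35,-0.69], [-0.35,0.21,0.43], [0.45,-0.28,-0.56]] + [[0.0, 0.00, -0.00], [0.0, 0.00, -0.00], [-0.00, -0.0, 0.00]]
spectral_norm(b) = 1.52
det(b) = 0.00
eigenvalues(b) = [(0.31+1.31j), (0.31-1.31j), 0j]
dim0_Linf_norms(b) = [1.31, 0.37, 1.06]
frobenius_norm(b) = 2.05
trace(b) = 0.63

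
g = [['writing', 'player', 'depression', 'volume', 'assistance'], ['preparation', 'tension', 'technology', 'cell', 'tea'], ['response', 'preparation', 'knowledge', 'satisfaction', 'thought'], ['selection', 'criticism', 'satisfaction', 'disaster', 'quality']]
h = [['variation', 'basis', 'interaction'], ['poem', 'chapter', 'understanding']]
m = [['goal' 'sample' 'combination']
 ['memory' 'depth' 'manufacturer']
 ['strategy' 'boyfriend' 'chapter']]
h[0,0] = 'variation'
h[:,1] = ['basis', 'chapter']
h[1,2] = 'understanding'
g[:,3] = ['volume', 'cell', 'satisfaction', 'disaster']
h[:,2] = ['interaction', 'understanding']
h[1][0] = 'poem'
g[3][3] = 'disaster'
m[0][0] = 'goal'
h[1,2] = 'understanding'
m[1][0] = 'memory'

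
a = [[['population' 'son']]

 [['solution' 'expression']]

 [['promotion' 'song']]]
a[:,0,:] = [['population', 'son'], ['solution', 'expression'], ['promotion', 'song']]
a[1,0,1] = 'expression'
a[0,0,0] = 'population'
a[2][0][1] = 'song'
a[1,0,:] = ['solution', 'expression']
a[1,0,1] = 'expression'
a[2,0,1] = 'song'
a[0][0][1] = 'son'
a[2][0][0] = 'promotion'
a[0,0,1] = 'son'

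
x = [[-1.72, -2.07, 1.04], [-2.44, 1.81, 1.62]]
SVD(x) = [[0.43, 0.9],  [0.90, -0.43]] @ diag([3.5859820620627327, 2.705500443645188]) @ [[-0.82, 0.21, 0.53],[-0.19, -0.98, 0.09]]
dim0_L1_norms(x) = [4.16, 3.88, 2.66]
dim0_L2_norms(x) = [2.99, 2.75, 1.93]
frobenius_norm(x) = 4.49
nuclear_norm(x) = 6.29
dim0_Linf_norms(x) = [2.44, 2.07, 1.62]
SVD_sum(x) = [[-1.25,  0.32,  0.81], [-2.66,  0.68,  1.73]] + [[-0.47, -2.39, 0.23],[0.22, 1.13, -0.11]]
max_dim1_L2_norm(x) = 3.44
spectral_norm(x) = 3.59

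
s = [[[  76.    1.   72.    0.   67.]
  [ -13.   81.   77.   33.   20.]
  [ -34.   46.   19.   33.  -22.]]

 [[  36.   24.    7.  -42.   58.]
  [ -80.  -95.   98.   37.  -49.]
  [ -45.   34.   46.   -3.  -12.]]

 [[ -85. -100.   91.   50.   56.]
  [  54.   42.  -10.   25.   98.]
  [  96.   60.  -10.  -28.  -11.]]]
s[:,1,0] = [-13.0, -80.0, 54.0]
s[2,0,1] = -100.0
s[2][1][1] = 42.0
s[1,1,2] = 98.0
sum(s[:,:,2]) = 390.0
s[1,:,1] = [24.0, -95.0, 34.0]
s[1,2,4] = -12.0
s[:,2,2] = [19.0, 46.0, -10.0]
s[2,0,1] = -100.0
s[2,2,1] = 60.0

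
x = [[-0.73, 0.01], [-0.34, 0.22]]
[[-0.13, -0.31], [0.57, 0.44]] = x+[[0.60, -0.32],[0.91, 0.22]]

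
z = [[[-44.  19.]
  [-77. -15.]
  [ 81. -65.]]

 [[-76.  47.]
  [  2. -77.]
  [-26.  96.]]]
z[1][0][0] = -76.0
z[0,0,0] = -44.0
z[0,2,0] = 81.0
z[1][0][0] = -76.0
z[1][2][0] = -26.0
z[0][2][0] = 81.0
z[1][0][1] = 47.0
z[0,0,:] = [-44.0, 19.0]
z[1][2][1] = 96.0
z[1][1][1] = -77.0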